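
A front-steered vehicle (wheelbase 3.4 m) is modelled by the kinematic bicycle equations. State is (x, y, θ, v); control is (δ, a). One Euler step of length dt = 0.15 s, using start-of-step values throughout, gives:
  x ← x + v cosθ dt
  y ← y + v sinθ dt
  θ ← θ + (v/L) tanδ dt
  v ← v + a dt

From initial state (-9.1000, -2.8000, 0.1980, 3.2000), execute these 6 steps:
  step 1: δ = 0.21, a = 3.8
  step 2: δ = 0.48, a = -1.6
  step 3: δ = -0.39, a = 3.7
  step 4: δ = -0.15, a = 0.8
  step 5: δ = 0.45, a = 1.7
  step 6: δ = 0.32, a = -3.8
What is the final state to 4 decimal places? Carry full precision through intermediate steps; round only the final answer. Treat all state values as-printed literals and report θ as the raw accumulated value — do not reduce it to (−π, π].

after step 1 (δ=0.21, a=3.8): (-8.629378, -2.705580, 0.228091, 3.770000)
after step 2 (δ=0.48, a=-1.6): (-8.078525, -2.577710, 0.314681, 3.530000)
after step 3 (δ=-0.39, a=3.7): (-7.575026, -2.413823, 0.250665, 4.085000)
after step 4 (δ=-0.15, a=0.8): (-6.981426, -2.261832, 0.223427, 4.205000)
after step 5 (δ=0.45, a=1.7): (-6.366354, -2.122075, 0.313041, 4.460000)
after step 6 (δ=0.32, a=-3.8): (-5.729866, -1.916054, 0.378247, 3.890000)

(-5.7299, -1.9161, 0.3782, 3.8900)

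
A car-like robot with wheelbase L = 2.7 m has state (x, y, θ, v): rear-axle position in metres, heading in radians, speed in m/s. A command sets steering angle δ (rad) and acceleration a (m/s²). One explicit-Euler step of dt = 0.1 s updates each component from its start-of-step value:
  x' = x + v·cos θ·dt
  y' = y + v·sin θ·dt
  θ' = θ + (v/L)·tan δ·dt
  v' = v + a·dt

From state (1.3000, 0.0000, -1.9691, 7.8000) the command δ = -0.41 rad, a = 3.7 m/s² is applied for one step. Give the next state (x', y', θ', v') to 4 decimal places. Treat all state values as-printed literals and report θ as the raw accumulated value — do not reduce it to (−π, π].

(0.9975, -0.7189, -2.0947, 8.1700)

x' = 1.3000 + 7.8000·cos(-1.9691)·0.1 = 0.9975
y' = 0.0000 + 7.8000·sin(-1.9691)·0.1 = -0.7189
θ' = -1.9691 + (7.8000/2.7)·tan(-0.41)·0.1 = -2.0947
v' = 7.8000 + 3.7000·0.1 = 8.1700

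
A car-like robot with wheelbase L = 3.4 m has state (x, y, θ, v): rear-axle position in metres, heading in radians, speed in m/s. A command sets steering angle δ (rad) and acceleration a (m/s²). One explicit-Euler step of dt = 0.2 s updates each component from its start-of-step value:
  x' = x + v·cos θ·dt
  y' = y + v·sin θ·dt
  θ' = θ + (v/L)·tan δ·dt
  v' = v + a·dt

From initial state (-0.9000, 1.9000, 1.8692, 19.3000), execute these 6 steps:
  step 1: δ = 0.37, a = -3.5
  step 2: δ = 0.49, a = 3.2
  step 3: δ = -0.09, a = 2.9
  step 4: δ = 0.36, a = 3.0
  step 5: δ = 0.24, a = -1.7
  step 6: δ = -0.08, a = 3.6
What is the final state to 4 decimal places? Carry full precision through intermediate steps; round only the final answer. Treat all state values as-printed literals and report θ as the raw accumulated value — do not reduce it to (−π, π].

after step 1 (δ=0.37, a=-3.5): (-2.034820, 5.589415, 2.309539, 18.600000)
after step 2 (δ=0.49, a=3.2): (-4.539714, 8.339670, 2.893128, 19.240000)
after step 3 (δ=-0.09, a=2.9): (-8.269547, 9.285955, 2.790993, 19.820000)
after step 4 (δ=0.36, a=3.0): (-11.992405, 10.647433, 3.229835, 20.420000)
after step 5 (δ=0.24, a=-1.7): (-16.060515, 10.287519, 3.523783, 20.080000)
after step 6 (δ=-0.08, a=3.6): (-19.786761, 8.789738, 3.429087, 20.800000)

(-19.7868, 8.7897, 3.4291, 20.8000)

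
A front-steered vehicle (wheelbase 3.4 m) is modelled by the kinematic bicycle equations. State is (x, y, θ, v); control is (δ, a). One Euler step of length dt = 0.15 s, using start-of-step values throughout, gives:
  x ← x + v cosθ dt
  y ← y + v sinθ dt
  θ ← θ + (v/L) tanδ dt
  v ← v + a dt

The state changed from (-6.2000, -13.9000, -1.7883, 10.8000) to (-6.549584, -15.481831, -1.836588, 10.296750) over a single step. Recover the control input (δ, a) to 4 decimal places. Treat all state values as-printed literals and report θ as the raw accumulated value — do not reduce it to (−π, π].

δ = -0.1010, a = -3.3550

a = (v'−v)/dt = (-0.503250)/0.15 = -3.3550
Δθ = θ'−θ = -0.048288;  (v·dt/L) = 10.8000·0.15/3.4 = 0.476471
tan δ = Δθ·L/(v·dt) = -0.101345  →  δ = -0.1010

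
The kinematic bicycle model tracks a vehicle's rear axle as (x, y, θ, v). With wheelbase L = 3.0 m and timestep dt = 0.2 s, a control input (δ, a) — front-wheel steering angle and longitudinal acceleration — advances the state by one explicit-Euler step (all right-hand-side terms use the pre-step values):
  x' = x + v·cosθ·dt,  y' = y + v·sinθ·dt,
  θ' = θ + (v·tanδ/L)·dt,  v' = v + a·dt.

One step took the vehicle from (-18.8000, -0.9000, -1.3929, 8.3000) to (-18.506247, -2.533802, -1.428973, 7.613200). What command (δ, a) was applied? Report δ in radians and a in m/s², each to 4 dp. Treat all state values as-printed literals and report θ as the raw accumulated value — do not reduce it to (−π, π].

δ = -0.0651, a = -3.4340

a = (v'−v)/dt = (-0.686800)/0.2 = -3.4340
Δθ = θ'−θ = -0.036073;  (v·dt/L) = 8.3000·0.2/3.0 = 0.553333
tan δ = Δθ·L/(v·dt) = -0.065192  →  δ = -0.0651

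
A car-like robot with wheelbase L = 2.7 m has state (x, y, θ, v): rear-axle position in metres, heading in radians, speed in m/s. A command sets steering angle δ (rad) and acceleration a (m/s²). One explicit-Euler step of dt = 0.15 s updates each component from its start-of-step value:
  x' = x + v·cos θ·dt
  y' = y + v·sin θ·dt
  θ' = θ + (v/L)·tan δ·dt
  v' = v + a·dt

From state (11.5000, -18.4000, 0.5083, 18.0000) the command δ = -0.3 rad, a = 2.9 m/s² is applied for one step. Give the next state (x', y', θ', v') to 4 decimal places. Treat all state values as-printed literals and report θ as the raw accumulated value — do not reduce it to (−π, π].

(13.8586, -17.0859, 0.1990, 18.4350)

x' = 11.5000 + 18.0000·cos(0.5083)·0.15 = 13.8586
y' = -18.4000 + 18.0000·sin(0.5083)·0.15 = -17.0859
θ' = 0.5083 + (18.0000/2.7)·tan(-0.3)·0.15 = 0.1990
v' = 18.0000 + 2.9000·0.15 = 18.4350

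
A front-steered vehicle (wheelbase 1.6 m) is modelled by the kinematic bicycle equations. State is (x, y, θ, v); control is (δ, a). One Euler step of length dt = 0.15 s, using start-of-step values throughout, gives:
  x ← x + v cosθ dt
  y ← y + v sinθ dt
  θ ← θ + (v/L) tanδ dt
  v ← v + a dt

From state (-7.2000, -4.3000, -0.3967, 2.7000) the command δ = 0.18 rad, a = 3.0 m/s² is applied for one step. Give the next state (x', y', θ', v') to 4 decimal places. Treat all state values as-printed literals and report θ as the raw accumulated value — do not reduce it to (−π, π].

x' = -7.2000 + 2.7000·cos(-0.3967)·0.15 = -6.8265
y' = -4.3000 + 2.7000·sin(-0.3967)·0.15 = -4.4565
θ' = -0.3967 + (2.7000/1.6)·tan(0.18)·0.15 = -0.3506
v' = 2.7000 + 3.0000·0.15 = 3.1500

(-6.8265, -4.4565, -0.3506, 3.1500)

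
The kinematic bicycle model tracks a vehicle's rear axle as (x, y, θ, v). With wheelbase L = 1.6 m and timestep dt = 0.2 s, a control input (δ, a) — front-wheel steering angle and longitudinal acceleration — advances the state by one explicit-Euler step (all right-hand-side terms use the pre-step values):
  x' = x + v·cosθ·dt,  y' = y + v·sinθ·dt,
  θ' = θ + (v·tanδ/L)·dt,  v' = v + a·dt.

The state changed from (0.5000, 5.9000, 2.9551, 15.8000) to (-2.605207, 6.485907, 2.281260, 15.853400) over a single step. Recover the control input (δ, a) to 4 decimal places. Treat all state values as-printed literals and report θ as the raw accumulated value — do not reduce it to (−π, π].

δ = -0.3288, a = 0.2670

a = (v'−v)/dt = (0.053400)/0.2 = 0.2670
Δθ = θ'−θ = -0.673840;  (v·dt/L) = 15.8000·0.2/1.6 = 1.975000
tan δ = Δθ·L/(v·dt) = -0.341185  →  δ = -0.3288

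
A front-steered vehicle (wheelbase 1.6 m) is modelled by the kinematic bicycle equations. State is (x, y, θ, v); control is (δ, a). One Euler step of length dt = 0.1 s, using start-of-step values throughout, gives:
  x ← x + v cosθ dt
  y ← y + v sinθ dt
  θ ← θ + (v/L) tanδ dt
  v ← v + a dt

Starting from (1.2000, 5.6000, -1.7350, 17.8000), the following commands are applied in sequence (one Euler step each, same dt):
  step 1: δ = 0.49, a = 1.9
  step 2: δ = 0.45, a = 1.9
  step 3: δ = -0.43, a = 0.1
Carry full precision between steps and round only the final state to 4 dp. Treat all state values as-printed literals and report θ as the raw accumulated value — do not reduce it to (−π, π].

after step 1 (δ=0.49, a=1.9): (0.909029, 3.843943, -1.141606, 17.990000)
after step 2 (δ=0.45, a=1.9): (1.657656, 2.208107, -0.598471, 18.180000)
after step 3 (δ=-0.43, a=0.1): (3.159684, 1.183883, -1.119579, 18.190000)

(3.1597, 1.1839, -1.1196, 18.1900)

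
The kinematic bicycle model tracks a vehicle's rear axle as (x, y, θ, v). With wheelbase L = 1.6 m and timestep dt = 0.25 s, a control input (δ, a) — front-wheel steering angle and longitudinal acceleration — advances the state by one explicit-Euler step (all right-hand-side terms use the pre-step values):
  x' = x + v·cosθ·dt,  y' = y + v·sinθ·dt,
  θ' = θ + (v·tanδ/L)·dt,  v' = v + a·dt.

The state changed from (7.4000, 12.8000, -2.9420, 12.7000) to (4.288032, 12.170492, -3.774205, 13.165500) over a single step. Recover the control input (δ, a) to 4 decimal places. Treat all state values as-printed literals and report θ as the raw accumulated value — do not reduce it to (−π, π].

a = (v'−v)/dt = (0.465500)/0.25 = 1.8620
Δθ = θ'−θ = -0.832205;  (v·dt/L) = 12.7000·0.25/1.6 = 1.984375
tan δ = Δθ·L/(v·dt) = -0.419379  →  δ = -0.3971

δ = -0.3971, a = 1.8620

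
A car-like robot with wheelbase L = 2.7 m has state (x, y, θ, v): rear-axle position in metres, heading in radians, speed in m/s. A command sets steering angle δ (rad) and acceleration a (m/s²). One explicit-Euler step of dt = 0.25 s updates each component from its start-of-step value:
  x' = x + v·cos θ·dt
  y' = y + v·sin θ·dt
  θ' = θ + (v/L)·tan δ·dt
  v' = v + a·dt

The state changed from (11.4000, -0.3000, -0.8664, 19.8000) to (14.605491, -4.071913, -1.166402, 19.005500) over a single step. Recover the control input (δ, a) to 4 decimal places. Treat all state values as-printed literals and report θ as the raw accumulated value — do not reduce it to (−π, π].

a = (v'−v)/dt = (-0.794500)/0.25 = -3.1780
Δθ = θ'−θ = -0.300002;  (v·dt/L) = 19.8000·0.25/2.7 = 1.833333
tan δ = Δθ·L/(v·dt) = -0.163637  →  δ = -0.1622

δ = -0.1622, a = -3.1780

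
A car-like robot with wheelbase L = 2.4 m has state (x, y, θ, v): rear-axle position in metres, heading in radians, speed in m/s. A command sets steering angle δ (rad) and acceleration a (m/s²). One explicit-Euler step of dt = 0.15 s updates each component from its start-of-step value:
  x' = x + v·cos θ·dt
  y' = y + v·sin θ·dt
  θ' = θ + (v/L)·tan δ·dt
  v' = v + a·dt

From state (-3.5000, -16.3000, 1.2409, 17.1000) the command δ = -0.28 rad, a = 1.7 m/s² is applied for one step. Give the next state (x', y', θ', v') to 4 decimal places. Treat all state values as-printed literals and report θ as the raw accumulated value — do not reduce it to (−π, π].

(-2.6691, -13.8733, 0.9336, 17.3550)

x' = -3.5000 + 17.1000·cos(1.2409)·0.15 = -2.6691
y' = -16.3000 + 17.1000·sin(1.2409)·0.15 = -13.8733
θ' = 1.2409 + (17.1000/2.4)·tan(-0.28)·0.15 = 0.9336
v' = 17.1000 + 1.7000·0.15 = 17.3550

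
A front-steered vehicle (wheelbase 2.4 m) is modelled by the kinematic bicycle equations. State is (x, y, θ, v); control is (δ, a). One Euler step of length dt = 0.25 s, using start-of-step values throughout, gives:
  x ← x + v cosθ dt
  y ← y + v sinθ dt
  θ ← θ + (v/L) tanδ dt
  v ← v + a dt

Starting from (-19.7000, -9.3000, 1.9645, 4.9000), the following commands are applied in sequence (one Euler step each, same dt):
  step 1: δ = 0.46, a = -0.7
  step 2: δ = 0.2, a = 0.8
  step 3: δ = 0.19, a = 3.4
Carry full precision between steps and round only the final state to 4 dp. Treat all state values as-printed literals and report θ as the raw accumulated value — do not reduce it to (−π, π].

after step 1 (δ=0.46, a=-0.7): (-20.169924, -8.168719, 2.217385, 4.725000)
after step 2 (δ=0.2, a=0.8): (-20.881589, -7.225912, 2.317157, 4.925000)
after step 3 (δ=0.19, a=3.4): (-21.717572, -6.321972, 2.415821, 5.775000)

(-21.7176, -6.3220, 2.4158, 5.7750)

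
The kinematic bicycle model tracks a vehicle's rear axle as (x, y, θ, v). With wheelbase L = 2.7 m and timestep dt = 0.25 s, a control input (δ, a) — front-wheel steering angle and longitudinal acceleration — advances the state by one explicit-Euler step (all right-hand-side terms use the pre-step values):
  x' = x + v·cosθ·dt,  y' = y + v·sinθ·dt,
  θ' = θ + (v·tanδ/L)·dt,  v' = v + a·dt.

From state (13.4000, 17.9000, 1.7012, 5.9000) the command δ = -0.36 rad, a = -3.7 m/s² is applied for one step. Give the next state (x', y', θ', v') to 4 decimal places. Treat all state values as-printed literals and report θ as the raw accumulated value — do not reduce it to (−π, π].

(13.2082, 19.3625, 1.4956, 4.9750)

x' = 13.4000 + 5.9000·cos(1.7012)·0.25 = 13.2082
y' = 17.9000 + 5.9000·sin(1.7012)·0.25 = 19.3625
θ' = 1.7012 + (5.9000/2.7)·tan(-0.36)·0.25 = 1.4956
v' = 5.9000 − 3.7000·0.25 = 4.9750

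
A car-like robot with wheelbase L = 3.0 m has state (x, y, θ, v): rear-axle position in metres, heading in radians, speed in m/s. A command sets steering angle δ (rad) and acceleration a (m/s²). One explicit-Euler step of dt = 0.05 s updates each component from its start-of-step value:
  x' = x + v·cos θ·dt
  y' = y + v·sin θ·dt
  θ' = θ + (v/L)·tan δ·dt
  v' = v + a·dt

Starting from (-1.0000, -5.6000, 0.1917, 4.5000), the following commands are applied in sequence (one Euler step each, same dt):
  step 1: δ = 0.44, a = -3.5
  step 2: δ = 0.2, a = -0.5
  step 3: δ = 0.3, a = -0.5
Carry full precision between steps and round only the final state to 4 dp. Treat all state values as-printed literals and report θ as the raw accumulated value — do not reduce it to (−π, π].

after step 1 (δ=0.44, a=-3.5): (-0.779122, -5.557131, 0.227009, 4.325000)
after step 2 (δ=0.2, a=-0.5): (-0.568420, -5.508461, 0.241621, 4.300000)
after step 3 (δ=0.3, a=-0.5): (-0.359665, -5.457017, 0.263790, 4.275000)

(-0.3597, -5.4570, 0.2638, 4.2750)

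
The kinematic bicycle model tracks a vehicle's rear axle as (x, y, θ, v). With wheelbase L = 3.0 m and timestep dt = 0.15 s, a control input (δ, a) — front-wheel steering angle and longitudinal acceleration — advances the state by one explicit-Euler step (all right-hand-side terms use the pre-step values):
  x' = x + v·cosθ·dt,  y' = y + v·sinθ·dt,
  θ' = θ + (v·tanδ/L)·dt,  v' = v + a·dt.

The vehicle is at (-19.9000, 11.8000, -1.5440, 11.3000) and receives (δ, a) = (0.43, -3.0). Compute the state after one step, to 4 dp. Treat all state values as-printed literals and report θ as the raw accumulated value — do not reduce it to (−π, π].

(-19.8546, 10.1056, -1.2849, 10.8500)

x' = -19.9000 + 11.3000·cos(-1.5440)·0.15 = -19.8546
y' = 11.8000 + 11.3000·sin(-1.5440)·0.15 = 10.1056
θ' = -1.5440 + (11.3000/3.0)·tan(0.43)·0.15 = -1.2849
v' = 11.3000 − 3.0000·0.15 = 10.8500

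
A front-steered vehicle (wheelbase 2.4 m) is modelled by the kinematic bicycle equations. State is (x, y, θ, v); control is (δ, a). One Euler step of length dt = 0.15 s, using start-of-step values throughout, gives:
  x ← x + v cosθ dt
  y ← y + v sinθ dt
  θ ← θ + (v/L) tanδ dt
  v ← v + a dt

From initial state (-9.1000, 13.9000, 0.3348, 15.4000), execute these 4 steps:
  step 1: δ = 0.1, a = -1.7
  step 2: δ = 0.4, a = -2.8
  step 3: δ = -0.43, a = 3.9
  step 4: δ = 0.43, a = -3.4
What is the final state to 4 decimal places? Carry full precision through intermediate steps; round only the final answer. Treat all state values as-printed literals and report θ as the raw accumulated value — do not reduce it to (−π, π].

(-1.2599, 18.1555, 0.8483, 14.8000)

after step 1 (δ=0.1, a=-1.7): (-6.918260, 14.659020, 0.431372, 15.145000)
after step 2 (δ=0.4, a=-2.8): (-4.854619, 15.608879, 0.831572, 14.725000)
after step 3 (δ=-0.43, a=3.9): (-3.366552, 17.241127, 0.409498, 15.310000)
after step 4 (δ=0.43, a=-3.4): (-1.259924, 18.155475, 0.848341, 14.800000)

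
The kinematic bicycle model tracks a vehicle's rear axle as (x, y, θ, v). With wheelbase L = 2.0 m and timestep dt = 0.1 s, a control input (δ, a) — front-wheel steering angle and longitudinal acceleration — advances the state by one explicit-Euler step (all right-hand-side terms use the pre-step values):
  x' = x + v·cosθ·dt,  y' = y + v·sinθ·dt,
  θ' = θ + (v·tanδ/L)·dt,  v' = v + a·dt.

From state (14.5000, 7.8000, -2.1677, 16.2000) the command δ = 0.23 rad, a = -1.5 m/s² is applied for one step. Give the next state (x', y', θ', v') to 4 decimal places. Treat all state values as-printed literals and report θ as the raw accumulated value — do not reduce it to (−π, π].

x' = 14.5000 + 16.2000·cos(-2.1677)·0.1 = 13.5894
y' = 7.8000 + 16.2000·sin(-2.1677)·0.1 = 6.4601
θ' = -2.1677 + (16.2000/2.0)·tan(0.23)·0.1 = -1.9780
v' = 16.2000 − 1.5000·0.1 = 16.0500

(13.5894, 6.4601, -1.9780, 16.0500)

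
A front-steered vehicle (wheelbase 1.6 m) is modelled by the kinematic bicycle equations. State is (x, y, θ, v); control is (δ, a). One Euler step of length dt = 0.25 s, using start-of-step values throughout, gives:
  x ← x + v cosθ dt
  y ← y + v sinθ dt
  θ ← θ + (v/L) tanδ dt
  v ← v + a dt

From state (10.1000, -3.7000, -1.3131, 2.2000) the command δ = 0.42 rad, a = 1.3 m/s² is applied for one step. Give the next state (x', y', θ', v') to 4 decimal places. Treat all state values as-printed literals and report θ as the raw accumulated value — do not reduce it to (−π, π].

x' = 10.1000 + 2.2000·cos(-1.3131)·0.25 = 10.2402
y' = -3.7000 + 2.2000·sin(-1.3131)·0.25 = -4.2318
θ' = -1.3131 + (2.2000/1.6)·tan(0.42)·0.25 = -1.1596
v' = 2.2000 + 1.3000·0.25 = 2.5250

(10.2402, -4.2318, -1.1596, 2.5250)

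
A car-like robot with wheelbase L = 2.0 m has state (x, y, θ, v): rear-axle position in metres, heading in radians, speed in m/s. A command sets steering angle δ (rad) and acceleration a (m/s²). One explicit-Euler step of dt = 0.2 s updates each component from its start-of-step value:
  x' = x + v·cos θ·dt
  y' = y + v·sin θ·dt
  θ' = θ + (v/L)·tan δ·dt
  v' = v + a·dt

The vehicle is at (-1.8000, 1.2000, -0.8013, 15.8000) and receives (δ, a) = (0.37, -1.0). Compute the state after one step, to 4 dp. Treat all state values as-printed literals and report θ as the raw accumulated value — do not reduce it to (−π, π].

x' = -1.8000 + 15.8000·cos(-0.8013)·0.2 = 0.3986
y' = 1.2000 + 15.8000·sin(-0.8013)·0.2 = -1.0697
θ' = -0.8013 + (15.8000/2.0)·tan(0.37)·0.2 = -0.1885
v' = 15.8000 − 1.0000·0.2 = 15.6000

(0.3986, -1.0697, -0.1885, 15.6000)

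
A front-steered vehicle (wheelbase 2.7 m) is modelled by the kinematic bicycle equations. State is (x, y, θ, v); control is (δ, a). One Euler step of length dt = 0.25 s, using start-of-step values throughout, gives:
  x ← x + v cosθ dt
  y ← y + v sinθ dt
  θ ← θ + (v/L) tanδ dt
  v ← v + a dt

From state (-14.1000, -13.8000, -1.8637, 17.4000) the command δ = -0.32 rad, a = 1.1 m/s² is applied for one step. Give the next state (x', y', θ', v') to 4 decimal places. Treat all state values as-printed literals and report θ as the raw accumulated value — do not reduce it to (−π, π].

(-15.3560, -17.9647, -2.3976, 17.6750)

x' = -14.1000 + 17.4000·cos(-1.8637)·0.25 = -15.3560
y' = -13.8000 + 17.4000·sin(-1.8637)·0.25 = -17.9647
θ' = -1.8637 + (17.4000/2.7)·tan(-0.32)·0.25 = -2.3976
v' = 17.4000 + 1.1000·0.25 = 17.6750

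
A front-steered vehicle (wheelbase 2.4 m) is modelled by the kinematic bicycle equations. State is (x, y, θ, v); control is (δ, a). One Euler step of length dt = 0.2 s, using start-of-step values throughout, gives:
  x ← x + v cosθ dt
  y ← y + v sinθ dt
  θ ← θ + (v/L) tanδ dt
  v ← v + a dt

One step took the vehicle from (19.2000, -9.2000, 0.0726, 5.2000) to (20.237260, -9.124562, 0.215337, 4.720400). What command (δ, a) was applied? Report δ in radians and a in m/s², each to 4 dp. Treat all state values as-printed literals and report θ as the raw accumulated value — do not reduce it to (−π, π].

δ = 0.3182, a = -2.3980

a = (v'−v)/dt = (-0.479600)/0.2 = -2.3980
Δθ = θ'−θ = 0.142737;  (v·dt/L) = 5.2000·0.2/2.4 = 0.433333
tan δ = Δθ·L/(v·dt) = 0.329393  →  δ = 0.3182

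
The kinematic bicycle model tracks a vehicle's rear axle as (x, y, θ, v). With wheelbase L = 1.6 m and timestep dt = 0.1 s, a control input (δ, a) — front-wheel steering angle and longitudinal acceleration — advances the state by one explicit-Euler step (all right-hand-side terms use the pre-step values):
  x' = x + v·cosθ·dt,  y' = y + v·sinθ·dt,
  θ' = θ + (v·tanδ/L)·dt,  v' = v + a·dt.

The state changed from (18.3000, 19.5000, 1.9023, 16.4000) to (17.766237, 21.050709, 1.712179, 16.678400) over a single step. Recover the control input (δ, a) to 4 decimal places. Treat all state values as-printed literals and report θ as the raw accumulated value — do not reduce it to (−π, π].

a = (v'−v)/dt = (0.278400)/0.1 = 2.7840
Δθ = θ'−θ = -0.190121;  (v·dt/L) = 16.4000·0.1/1.6 = 1.025000
tan δ = Δθ·L/(v·dt) = -0.185484  →  δ = -0.1834

δ = -0.1834, a = 2.7840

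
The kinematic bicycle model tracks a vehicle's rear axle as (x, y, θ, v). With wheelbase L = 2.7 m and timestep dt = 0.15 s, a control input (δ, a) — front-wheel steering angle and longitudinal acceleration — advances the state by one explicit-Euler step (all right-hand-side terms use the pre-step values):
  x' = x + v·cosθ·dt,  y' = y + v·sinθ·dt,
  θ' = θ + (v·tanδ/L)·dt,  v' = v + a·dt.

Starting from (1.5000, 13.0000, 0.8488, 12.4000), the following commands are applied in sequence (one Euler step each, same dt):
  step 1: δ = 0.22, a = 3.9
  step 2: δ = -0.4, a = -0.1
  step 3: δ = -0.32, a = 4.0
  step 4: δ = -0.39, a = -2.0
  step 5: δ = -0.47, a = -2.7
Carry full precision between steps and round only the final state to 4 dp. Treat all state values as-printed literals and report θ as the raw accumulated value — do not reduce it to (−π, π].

(9.0608, 18.4858, -0.2253, 12.8650)

after step 1 (δ=0.22, a=3.9): (2.729245, 14.395907, 1.002849, 12.985000)
after step 2 (δ=-0.4, a=-0.1): (3.776945, 16.037874, 0.697851, 12.970000)
after step 3 (δ=-0.32, a=4.0): (5.267636, 17.287998, 0.459066, 13.570000)
after step 4 (δ=-0.39, a=-2.0): (7.092394, 18.189951, 0.149176, 13.270000)
after step 5 (δ=-0.47, a=-2.7): (9.060787, 18.485787, -0.225307, 12.865000)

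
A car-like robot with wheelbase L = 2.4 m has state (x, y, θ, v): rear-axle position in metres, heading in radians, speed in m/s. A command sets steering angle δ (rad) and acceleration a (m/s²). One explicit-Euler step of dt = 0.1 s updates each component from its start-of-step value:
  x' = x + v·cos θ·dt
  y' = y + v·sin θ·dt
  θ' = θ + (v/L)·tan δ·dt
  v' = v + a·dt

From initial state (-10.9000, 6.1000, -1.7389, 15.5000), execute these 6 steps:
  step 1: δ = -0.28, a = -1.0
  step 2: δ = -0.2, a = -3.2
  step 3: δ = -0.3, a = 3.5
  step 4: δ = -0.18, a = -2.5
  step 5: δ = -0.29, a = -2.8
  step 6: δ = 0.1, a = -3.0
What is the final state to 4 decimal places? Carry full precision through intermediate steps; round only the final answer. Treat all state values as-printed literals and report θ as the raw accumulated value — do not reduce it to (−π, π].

(-15.6873, -1.2969, -2.4925, 14.6000)

after step 1 (δ=-0.28, a=-1.0): (-11.159335, 4.571849, -1.924612, 15.400000)
after step 2 (δ=-0.2, a=-3.2): (-11.692914, 3.127241, -2.054684, 15.080000)
after step 3 (δ=-0.3, a=3.5): (-12.394473, 1.792370, -2.249051, 15.430000)
after step 4 (δ=-0.18, a=-2.5): (-13.362604, 0.590883, -2.366042, 15.180000)
after step 5 (δ=-0.29, a=-2.8): (-14.446510, -0.471883, -2.554788, 14.900000)
after step 6 (δ=0.1, a=-3.0): (-15.687255, -1.296900, -2.492497, 14.600000)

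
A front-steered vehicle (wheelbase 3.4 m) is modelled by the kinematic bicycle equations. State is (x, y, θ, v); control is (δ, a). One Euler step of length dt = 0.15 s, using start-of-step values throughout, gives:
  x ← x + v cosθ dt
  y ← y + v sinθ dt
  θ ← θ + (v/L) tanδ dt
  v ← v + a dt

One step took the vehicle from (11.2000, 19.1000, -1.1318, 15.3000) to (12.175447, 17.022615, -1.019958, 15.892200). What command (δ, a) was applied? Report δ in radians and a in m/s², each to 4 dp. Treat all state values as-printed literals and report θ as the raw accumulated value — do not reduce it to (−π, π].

δ = 0.1642, a = 3.9480

a = (v'−v)/dt = (0.592200)/0.15 = 3.9480
Δθ = θ'−θ = 0.111842;  (v·dt/L) = 15.3000·0.15/3.4 = 0.675000
tan δ = Δθ·L/(v·dt) = 0.165692  →  δ = 0.1642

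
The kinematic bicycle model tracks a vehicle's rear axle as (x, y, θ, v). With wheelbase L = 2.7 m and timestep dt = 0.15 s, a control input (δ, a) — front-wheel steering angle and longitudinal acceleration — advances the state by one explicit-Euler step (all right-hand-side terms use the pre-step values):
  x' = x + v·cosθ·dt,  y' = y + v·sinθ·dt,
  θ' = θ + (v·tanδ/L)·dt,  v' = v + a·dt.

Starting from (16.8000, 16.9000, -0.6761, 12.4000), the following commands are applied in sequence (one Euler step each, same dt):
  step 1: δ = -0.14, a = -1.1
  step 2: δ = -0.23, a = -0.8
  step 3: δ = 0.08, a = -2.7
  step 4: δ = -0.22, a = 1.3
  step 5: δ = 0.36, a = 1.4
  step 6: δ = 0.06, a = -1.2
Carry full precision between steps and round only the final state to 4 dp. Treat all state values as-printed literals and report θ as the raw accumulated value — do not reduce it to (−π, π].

(23.9958, 8.8464, -0.7345, 11.9350)

after step 1 (δ=-0.14, a=-1.1): (18.250836, 15.736094, -0.773180, 12.235000)
after step 2 (δ=-0.23, a=-0.8): (19.564312, 14.454329, -0.932332, 12.115000)
after step 3 (δ=0.08, a=-2.7): (20.647326, 12.995056, -0.878372, 11.710000)
after step 4 (δ=-0.22, a=1.3): (21.768684, 11.643077, -1.023849, 11.905000)
after step 5 (δ=0.36, a=1.4): (22.697421, 10.117839, -0.774901, 12.115000)
after step 6 (δ=0.06, a=-1.2): (23.995829, 8.846409, -0.734469, 11.935000)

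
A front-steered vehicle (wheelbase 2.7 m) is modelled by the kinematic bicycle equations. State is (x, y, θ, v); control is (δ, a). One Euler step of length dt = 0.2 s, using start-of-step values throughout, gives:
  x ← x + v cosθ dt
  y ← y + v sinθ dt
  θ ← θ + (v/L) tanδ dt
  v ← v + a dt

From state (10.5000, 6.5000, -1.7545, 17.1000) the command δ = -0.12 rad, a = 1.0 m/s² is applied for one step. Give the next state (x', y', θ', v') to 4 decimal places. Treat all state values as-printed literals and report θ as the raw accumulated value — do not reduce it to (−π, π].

(9.8753, 3.1375, -1.9072, 17.3000)

x' = 10.5000 + 17.1000·cos(-1.7545)·0.2 = 9.8753
y' = 6.5000 + 17.1000·sin(-1.7545)·0.2 = 3.1375
θ' = -1.7545 + (17.1000/2.7)·tan(-0.12)·0.2 = -1.9072
v' = 17.1000 + 1.0000·0.2 = 17.3000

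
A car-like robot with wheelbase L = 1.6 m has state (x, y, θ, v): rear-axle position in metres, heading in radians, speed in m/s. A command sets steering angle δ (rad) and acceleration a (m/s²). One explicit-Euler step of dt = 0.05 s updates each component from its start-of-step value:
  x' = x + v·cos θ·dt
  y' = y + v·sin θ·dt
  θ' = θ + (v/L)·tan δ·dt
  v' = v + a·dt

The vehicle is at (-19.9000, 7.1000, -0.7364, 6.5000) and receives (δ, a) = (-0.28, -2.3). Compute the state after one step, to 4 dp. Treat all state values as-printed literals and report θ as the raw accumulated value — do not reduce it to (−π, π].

(-19.6592, 6.8817, -0.7948, 6.3850)

x' = -19.9000 + 6.5000·cos(-0.7364)·0.05 = -19.6592
y' = 7.1000 + 6.5000·sin(-0.7364)·0.05 = 6.8817
θ' = -0.7364 + (6.5000/1.6)·tan(-0.28)·0.05 = -0.7948
v' = 6.5000 − 2.3000·0.05 = 6.3850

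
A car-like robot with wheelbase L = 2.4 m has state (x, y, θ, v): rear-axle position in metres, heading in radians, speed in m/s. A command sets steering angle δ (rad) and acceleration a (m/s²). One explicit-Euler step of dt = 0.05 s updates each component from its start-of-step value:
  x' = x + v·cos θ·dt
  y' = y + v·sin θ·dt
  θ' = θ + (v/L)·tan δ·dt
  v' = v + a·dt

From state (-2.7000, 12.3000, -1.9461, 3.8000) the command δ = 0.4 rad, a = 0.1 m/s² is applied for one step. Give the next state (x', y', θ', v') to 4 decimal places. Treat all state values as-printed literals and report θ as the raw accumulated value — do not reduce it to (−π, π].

(-2.7696, 12.1232, -1.9126, 3.8050)

x' = -2.7000 + 3.8000·cos(-1.9461)·0.05 = -2.7696
y' = 12.3000 + 3.8000·sin(-1.9461)·0.05 = 12.1232
θ' = -1.9461 + (3.8000/2.4)·tan(0.4)·0.05 = -1.9126
v' = 3.8000 + 0.1000·0.05 = 3.8050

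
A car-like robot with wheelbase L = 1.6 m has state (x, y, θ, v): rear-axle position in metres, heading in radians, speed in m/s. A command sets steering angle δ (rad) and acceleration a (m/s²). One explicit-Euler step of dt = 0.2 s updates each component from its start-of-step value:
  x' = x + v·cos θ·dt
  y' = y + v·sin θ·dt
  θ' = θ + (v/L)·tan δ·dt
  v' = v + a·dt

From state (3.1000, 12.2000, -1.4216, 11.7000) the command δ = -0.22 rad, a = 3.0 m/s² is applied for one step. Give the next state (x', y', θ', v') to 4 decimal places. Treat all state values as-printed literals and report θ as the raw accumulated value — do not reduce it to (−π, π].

x' = 3.1000 + 11.7000·cos(-1.4216)·0.2 = 3.4478
y' = 12.2000 + 11.7000·sin(-1.4216)·0.2 = 9.8860
θ' = -1.4216 + (11.7000/1.6)·tan(-0.22)·0.2 = -1.7486
v' = 11.7000 + 3.0000·0.2 = 12.3000

(3.4478, 9.8860, -1.7486, 12.3000)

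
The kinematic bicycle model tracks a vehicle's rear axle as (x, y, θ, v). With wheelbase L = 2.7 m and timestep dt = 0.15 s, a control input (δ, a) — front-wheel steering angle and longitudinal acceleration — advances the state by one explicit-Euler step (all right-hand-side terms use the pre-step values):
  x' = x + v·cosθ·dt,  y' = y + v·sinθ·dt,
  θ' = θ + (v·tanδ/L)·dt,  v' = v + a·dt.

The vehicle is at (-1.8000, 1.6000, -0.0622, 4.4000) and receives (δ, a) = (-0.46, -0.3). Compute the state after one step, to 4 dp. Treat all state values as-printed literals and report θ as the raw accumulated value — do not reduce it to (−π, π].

(-1.1413, 1.5590, -0.1833, 4.3550)

x' = -1.8000 + 4.4000·cos(-0.0622)·0.15 = -1.1413
y' = 1.6000 + 4.4000·sin(-0.0622)·0.15 = 1.5590
θ' = -0.0622 + (4.4000/2.7)·tan(-0.46)·0.15 = -0.1833
v' = 4.4000 − 0.3000·0.15 = 4.3550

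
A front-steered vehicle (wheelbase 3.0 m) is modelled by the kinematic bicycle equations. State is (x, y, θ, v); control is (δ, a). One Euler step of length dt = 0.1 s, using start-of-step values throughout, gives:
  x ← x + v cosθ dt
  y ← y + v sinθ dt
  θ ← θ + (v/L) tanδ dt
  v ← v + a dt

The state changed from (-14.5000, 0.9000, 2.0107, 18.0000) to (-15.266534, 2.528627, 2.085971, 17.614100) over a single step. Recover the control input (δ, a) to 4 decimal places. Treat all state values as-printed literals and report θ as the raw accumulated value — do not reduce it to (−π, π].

a = (v'−v)/dt = (-0.385900)/0.1 = -3.8590
Δθ = θ'−θ = 0.075271;  (v·dt/L) = 18.0000·0.1/3.0 = 0.600000
tan δ = Δθ·L/(v·dt) = 0.125452  →  δ = 0.1248

δ = 0.1248, a = -3.8590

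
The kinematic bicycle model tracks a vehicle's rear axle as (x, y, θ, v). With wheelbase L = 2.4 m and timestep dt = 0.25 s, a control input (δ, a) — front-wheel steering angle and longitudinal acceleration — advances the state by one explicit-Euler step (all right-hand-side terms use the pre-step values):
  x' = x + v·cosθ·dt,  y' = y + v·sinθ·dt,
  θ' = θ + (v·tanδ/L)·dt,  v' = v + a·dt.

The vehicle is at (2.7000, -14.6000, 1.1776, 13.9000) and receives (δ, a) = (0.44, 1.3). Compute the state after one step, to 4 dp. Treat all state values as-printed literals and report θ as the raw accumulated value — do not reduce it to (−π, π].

(4.0314, -11.3902, 1.8593, 14.2250)

x' = 2.7000 + 13.9000·cos(1.1776)·0.25 = 4.0314
y' = -14.6000 + 13.9000·sin(1.1776)·0.25 = -11.3902
θ' = 1.1776 + (13.9000/2.4)·tan(0.44)·0.25 = 1.8593
v' = 13.9000 + 1.3000·0.25 = 14.2250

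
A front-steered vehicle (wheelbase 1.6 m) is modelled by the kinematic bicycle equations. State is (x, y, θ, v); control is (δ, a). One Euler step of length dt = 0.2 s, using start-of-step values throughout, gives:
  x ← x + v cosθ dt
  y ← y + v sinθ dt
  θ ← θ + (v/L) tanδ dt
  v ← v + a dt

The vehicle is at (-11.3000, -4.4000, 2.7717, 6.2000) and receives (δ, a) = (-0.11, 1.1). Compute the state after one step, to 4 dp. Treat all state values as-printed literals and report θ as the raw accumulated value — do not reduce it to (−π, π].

(-12.4561, -3.9517, 2.6861, 6.4200)

x' = -11.3000 + 6.2000·cos(2.7717)·0.2 = -12.4561
y' = -4.4000 + 6.2000·sin(2.7717)·0.2 = -3.9517
θ' = 2.7717 + (6.2000/1.6)·tan(-0.11)·0.2 = 2.6861
v' = 6.2000 + 1.1000·0.2 = 6.4200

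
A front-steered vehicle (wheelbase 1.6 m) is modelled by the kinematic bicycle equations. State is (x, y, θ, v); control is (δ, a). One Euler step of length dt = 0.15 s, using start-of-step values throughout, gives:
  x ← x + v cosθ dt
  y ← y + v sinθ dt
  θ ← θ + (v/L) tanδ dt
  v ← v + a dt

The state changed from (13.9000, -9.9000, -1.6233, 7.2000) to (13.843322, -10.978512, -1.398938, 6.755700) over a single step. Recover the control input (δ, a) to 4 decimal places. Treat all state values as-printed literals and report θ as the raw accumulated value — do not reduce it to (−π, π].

δ = 0.3209, a = -2.9620

a = (v'−v)/dt = (-0.444300)/0.15 = -2.9620
Δθ = θ'−θ = 0.224362;  (v·dt/L) = 7.2000·0.15/1.6 = 0.675000
tan δ = Δθ·L/(v·dt) = 0.332388  →  δ = 0.3209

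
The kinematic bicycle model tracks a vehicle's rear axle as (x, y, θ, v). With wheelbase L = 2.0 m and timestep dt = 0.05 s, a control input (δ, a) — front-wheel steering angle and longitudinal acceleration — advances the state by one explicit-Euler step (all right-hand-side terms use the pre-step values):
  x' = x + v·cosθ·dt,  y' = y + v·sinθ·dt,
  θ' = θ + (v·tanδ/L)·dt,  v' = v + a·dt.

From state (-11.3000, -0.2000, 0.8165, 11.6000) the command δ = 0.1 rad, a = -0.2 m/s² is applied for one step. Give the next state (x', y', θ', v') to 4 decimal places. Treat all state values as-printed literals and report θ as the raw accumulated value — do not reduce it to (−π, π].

(-10.9028, 0.2227, 0.8456, 11.5900)

x' = -11.3000 + 11.6000·cos(0.8165)·0.05 = -10.9028
y' = -0.2000 + 11.6000·sin(0.8165)·0.05 = 0.2227
θ' = 0.8165 + (11.6000/2.0)·tan(0.1)·0.05 = 0.8456
v' = 11.6000 − 0.2000·0.05 = 11.5900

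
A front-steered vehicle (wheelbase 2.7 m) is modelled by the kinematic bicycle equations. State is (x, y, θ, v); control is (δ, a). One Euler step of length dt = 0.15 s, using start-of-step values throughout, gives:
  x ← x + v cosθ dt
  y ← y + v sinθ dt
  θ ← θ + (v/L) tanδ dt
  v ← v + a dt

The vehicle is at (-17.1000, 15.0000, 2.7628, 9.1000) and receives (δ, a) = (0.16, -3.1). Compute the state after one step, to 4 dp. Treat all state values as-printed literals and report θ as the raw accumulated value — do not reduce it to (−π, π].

x' = -17.1000 + 9.1000·cos(2.7628)·0.15 = -18.3682
y' = 15.0000 + 9.1000·sin(2.7628)·0.15 = 15.5048
θ' = 2.7628 + (9.1000/2.7)·tan(0.16)·0.15 = 2.8444
v' = 9.1000 − 3.1000·0.15 = 8.6350

(-18.3682, 15.5048, 2.8444, 8.6350)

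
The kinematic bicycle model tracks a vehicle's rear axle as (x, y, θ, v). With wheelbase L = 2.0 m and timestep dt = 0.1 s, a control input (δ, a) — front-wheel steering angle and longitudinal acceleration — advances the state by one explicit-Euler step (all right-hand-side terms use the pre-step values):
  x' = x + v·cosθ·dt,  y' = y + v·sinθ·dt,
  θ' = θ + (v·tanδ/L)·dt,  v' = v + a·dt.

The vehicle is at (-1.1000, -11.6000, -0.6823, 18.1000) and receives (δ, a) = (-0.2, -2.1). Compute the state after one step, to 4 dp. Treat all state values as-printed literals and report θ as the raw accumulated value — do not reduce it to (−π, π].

x' = -1.1000 + 18.1000·cos(-0.6823)·0.1 = 0.3048
y' = -11.6000 + 18.1000·sin(-0.6823)·0.1 = -12.7413
θ' = -0.6823 + (18.1000/2.0)·tan(-0.2)·0.1 = -0.8658
v' = 18.1000 − 2.1000·0.1 = 17.8900

(0.3048, -12.7413, -0.8658, 17.8900)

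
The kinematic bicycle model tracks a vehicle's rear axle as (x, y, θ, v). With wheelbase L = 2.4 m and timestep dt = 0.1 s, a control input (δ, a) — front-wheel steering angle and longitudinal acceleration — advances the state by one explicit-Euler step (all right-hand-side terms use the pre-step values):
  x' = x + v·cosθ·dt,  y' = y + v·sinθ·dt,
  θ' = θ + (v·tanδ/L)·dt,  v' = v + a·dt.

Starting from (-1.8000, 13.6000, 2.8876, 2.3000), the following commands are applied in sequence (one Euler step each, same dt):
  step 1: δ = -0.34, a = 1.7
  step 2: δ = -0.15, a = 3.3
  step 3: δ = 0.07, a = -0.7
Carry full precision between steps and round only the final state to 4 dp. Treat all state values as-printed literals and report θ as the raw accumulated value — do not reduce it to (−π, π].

after step 1 (δ=-0.34, a=1.7): (-2.022621, 13.657792, 2.853700, 2.470000)
after step 2 (δ=-0.15, a=3.3): (-2.259455, 13.727923, 2.838146, 2.800000)
after step 3 (δ=0.07, a=-0.7): (-2.526663, 13.811591, 2.846326, 2.730000)

(-2.5267, 13.8116, 2.8463, 2.7300)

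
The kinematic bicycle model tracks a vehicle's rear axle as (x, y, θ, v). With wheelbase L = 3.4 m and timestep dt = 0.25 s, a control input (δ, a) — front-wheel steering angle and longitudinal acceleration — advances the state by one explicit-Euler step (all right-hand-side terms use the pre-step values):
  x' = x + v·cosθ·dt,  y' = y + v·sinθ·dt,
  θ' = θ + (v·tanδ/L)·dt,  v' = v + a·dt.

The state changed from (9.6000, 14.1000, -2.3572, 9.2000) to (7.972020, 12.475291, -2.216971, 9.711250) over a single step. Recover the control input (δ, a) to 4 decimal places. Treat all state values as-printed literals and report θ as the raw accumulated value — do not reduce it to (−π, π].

a = (v'−v)/dt = (0.511250)/0.25 = 2.0450
Δθ = θ'−θ = 0.140229;  (v·dt/L) = 9.2000·0.25/3.4 = 0.676471
tan δ = Δθ·L/(v·dt) = 0.207295  →  δ = 0.2044

δ = 0.2044, a = 2.0450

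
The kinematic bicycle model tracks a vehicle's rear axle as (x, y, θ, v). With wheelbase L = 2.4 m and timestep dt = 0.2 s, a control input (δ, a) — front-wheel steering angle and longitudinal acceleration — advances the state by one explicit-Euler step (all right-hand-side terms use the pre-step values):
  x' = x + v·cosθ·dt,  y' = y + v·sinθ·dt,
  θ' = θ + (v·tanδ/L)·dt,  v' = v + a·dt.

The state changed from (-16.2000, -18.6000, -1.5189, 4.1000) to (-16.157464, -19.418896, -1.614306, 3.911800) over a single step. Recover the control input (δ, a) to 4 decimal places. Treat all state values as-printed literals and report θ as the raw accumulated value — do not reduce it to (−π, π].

a = (v'−v)/dt = (-0.188200)/0.2 = -0.9410
Δθ = θ'−θ = -0.095406;  (v·dt/L) = 4.1000·0.2/2.4 = 0.341667
tan δ = Δθ·L/(v·dt) = -0.279237  →  δ = -0.2723

δ = -0.2723, a = -0.9410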